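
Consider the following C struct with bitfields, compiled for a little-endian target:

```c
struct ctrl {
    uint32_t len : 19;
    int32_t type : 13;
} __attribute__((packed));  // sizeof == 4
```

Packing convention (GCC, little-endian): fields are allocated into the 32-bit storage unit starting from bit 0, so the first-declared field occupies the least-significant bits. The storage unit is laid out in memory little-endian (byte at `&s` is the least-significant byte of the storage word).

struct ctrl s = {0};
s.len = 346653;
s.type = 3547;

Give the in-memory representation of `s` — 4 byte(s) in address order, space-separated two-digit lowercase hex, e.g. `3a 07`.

1d 4a dd 6e

len (19b) val=346653 bits=0x54a1d at bit 0: 0x00054a1d
type (13b) val=3547 bits=0xddb at bit 19: 0x6edd4a1d
word = 0x6edd4a1d → little-endian bytes:
  [0]=0x1d  [1]=0x4a  [2]=0xdd  [3]=0x6e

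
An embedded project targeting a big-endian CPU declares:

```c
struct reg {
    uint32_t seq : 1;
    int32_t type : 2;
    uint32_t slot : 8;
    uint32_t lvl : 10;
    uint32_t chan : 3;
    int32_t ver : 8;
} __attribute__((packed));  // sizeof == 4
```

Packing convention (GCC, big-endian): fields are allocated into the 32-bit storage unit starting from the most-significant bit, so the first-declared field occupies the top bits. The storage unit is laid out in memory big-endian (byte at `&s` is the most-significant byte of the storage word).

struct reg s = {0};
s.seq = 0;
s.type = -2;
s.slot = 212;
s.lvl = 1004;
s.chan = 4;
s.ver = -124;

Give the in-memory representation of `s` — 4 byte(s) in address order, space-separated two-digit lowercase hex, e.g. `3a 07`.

[31+:1] seq=0 & 0x1 = 0x0; word=0x00000000
[29+:2] type=-2 & 0x3 = 0x2; word=0x40000000
[21+:8] slot=212 & 0xff = 0xd4; word=0x5a800000
[11+:10] lvl=1004 & 0x3ff = 0x3ec; word=0x5a9f6000
[8+:3] chan=4 & 0x7 = 0x4; word=0x5a9f6400
[0+:8] ver=-124 & 0xff = 0x84; word=0x5a9f6484
word = 0x5a9f6484 → big-endian bytes:
  [0]=0x5a  [1]=0x9f  [2]=0x64  [3]=0x84

5a 9f 64 84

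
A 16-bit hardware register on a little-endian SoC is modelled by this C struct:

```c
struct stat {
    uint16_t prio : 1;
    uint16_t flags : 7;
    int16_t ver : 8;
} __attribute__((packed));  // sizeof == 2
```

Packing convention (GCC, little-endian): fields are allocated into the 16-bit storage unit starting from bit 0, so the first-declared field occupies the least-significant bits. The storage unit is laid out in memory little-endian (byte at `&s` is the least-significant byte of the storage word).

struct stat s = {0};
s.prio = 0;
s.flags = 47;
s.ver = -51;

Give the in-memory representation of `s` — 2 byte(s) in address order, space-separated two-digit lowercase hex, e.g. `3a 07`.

[0+:1] prio=0 & 0x1 = 0x0; word=0x0000
[1+:7] flags=47 & 0x7f = 0x2f; word=0x005e
[8+:8] ver=-51 & 0xff = 0xcd; word=0xcd5e
word = 0xcd5e → little-endian bytes:
  [0]=0x5e  [1]=0xcd

5e cd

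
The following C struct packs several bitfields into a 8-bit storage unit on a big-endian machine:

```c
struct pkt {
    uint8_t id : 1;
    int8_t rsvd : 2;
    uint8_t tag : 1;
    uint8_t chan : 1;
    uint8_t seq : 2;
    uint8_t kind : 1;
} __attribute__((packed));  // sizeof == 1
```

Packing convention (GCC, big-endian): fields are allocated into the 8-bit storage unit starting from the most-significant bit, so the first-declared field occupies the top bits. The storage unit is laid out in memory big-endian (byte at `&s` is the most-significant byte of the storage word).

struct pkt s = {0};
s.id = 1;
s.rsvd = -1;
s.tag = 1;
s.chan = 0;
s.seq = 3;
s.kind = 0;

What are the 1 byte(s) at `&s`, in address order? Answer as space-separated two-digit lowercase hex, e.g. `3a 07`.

f6

[7+:1] id=1 & 0x1 = 0x1; word=0x80
[5+:2] rsvd=-1 & 0x3 = 0x3; word=0xe0
[4+:1] tag=1 & 0x1 = 0x1; word=0xf0
[3+:1] chan=0 & 0x1 = 0x0; word=0xf0
[1+:2] seq=3 & 0x3 = 0x3; word=0xf6
[0+:1] kind=0 & 0x1 = 0x0; word=0xf6
word = 0xf6 → big-endian bytes:
  [0]=0xf6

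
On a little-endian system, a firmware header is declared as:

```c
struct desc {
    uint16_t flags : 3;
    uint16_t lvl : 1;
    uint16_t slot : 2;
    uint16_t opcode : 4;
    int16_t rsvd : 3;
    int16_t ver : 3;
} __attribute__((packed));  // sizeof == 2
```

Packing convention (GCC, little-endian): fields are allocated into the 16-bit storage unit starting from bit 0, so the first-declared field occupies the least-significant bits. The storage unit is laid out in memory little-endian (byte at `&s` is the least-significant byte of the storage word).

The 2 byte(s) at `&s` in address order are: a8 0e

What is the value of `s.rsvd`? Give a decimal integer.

[0]=0xa8 [1]=0x0e (little-endian) → word 0x0ea8
flags:3 @ bit 0 → (0x0ea8>>0)&0x7 = 0x0
lvl:1 @ bit 3 → (0x0ea8>>3)&0x1 = 0x1
slot:2 @ bit 4 → (0x0ea8>>4)&0x3 = 0x2
opcode:4 @ bit 6 → (0x0ea8>>6)&0xf = 0xa
rsvd:3 @ bit 10 → (0x0ea8>>10)&0x7 = 0x3  ←
ver:3 @ bit 13 → (0x0ea8>>13)&0x7 = 0x0
rsvd signed 3b, MSB=0: value = 3

3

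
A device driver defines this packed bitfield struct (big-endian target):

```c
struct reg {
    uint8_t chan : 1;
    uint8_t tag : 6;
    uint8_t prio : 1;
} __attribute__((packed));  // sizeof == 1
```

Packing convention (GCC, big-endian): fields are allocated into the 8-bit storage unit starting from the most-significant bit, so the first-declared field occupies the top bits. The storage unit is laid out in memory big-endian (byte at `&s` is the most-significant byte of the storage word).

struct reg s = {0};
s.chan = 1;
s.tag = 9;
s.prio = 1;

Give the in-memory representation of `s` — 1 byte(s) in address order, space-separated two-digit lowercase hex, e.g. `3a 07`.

chan:1 = 1 → 0x1 << 7 → word 0x80
tag:6 = 9 → 0x9 << 1 → word 0x92
prio:1 = 1 → 0x1 << 0 → word 0x93
word = 0x93 → big-endian bytes:
  [0]=0x93

93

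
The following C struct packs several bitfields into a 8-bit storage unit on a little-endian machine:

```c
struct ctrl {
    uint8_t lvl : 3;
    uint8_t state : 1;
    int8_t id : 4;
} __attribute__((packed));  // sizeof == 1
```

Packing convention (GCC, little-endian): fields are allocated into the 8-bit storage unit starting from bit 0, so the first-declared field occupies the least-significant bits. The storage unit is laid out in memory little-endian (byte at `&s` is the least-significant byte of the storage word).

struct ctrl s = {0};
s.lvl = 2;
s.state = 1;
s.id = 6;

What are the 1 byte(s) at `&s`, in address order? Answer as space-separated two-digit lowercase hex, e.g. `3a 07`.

lvl (3b) val=2 bits=0x2 at bit 0: 0x02
state (1b) val=1 bits=0x1 at bit 3: 0x0a
id (4b) val=6 bits=0x6 at bit 4: 0x6a
word = 0x6a → little-endian bytes:
  [0]=0x6a

6a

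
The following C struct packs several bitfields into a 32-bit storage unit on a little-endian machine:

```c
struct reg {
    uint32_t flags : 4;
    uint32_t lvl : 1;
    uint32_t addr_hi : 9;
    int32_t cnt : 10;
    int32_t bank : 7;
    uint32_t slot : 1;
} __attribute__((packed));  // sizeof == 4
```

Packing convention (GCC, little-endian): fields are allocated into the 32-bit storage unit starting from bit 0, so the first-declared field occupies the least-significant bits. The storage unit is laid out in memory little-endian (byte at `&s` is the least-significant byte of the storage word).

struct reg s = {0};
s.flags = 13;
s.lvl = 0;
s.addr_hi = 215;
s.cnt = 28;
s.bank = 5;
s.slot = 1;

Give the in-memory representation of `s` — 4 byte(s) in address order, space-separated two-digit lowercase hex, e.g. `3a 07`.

flags:4 = 13 → 0xd << 0 → word 0x0000000d
lvl:1 = 0 → 0x0 << 4 → word 0x0000000d
addr_hi:9 = 215 → 0xd7 << 5 → word 0x00001aed
cnt:10 = 28 → 0x1c << 14 → word 0x00071aed
bank:7 = 5 → 0x5 << 24 → word 0x05071aed
slot:1 = 1 → 0x1 << 31 → word 0x85071aed
word = 0x85071aed → little-endian bytes:
  [0]=0xed  [1]=0x1a  [2]=0x07  [3]=0x85

ed 1a 07 85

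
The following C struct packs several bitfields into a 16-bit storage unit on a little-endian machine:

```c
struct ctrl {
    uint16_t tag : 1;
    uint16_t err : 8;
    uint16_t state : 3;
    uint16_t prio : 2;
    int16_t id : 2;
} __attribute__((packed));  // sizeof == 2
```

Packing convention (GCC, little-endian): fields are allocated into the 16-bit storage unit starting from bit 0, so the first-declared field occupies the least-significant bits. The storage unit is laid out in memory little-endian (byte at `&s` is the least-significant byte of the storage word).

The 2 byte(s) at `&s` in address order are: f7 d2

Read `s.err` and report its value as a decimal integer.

123

[0]=0xf7 [1]=0xd2 (little-endian) → word 0xd2f7
tag:1 @ bit 0 → (0xd2f7>>0)&0x1 = 0x1
err:8 @ bit 1 → (0xd2f7>>1)&0xff = 0x7b  ←
state:3 @ bit 9 → (0xd2f7>>9)&0x7 = 0x1
prio:2 @ bit 12 → (0xd2f7>>12)&0x3 = 0x1
id:2 @ bit 14 → (0xd2f7>>14)&0x3 = 0x3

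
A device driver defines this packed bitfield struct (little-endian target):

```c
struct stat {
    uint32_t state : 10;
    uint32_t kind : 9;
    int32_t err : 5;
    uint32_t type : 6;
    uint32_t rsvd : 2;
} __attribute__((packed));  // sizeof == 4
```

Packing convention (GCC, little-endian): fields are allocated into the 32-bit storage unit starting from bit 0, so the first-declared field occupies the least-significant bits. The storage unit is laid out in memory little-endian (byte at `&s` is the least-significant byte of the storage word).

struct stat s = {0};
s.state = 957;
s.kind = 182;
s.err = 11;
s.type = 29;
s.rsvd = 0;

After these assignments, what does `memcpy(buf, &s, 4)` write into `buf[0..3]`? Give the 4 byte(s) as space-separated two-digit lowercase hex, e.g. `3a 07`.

bd db 5a 1d

state:10 = 957 → 0x3bd << 0 → word 0x000003bd
kind:9 = 182 → 0xb6 << 10 → word 0x0002dbbd
err:5 = 11 → 0xb << 19 → word 0x005adbbd
type:6 = 29 → 0x1d << 24 → word 0x1d5adbbd
rsvd:2 = 0 → 0x0 << 30 → word 0x1d5adbbd
word = 0x1d5adbbd → little-endian bytes:
  [0]=0xbd  [1]=0xdb  [2]=0x5a  [3]=0x1d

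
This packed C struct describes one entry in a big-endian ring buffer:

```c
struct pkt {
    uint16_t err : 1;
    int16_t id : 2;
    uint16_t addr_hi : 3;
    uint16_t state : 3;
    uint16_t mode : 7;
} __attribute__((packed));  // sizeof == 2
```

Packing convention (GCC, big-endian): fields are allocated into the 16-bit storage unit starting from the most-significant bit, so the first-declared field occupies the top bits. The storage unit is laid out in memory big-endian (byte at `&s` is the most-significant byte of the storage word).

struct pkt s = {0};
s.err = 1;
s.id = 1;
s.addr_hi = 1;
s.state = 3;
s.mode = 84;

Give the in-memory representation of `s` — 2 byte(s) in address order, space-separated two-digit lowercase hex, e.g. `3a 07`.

a5 d4

err (1b) val=1 bits=0x1 at bit 15: 0x8000
id (2b) val=1 bits=0x1 at bit 13: 0xa000
addr_hi (3b) val=1 bits=0x1 at bit 10: 0xa400
state (3b) val=3 bits=0x3 at bit 7: 0xa580
mode (7b) val=84 bits=0x54 at bit 0: 0xa5d4
word = 0xa5d4 → big-endian bytes:
  [0]=0xa5  [1]=0xd4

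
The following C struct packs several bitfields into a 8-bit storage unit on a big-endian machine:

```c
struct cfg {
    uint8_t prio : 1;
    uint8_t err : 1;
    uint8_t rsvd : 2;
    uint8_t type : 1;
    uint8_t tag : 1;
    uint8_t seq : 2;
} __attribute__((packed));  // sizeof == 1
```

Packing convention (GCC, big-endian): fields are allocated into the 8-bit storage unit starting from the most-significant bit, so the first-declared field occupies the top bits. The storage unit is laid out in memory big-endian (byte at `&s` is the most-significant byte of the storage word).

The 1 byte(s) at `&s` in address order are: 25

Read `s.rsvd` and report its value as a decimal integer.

2

[0]=0x25 (big-endian) → word 0x25
prio:1 @ bit 7 → (0x25>>7)&0x1 = 0x0
err:1 @ bit 6 → (0x25>>6)&0x1 = 0x0
rsvd:2 @ bit 4 → (0x25>>4)&0x3 = 0x2  ←
type:1 @ bit 3 → (0x25>>3)&0x1 = 0x0
tag:1 @ bit 2 → (0x25>>2)&0x1 = 0x1
seq:2 @ bit 0 → (0x25>>0)&0x3 = 0x1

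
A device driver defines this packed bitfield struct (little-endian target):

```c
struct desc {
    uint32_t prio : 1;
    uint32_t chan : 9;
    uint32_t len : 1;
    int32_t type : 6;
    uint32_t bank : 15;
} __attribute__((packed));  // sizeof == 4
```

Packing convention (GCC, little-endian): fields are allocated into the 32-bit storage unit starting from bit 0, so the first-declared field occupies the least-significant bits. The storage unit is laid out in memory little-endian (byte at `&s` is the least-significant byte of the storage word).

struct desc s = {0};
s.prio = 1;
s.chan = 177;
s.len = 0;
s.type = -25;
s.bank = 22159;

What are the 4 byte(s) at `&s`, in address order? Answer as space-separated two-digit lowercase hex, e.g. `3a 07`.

63 39 1f ad

prio (1b) val=1 bits=0x1 at bit 0: 0x00000001
chan (9b) val=177 bits=0xb1 at bit 1: 0x00000163
len (1b) val=0 bits=0x0 at bit 10: 0x00000163
type (6b) val=-25 bits=0x27 at bit 11: 0x00013963
bank (15b) val=22159 bits=0x568f at bit 17: 0xad1f3963
word = 0xad1f3963 → little-endian bytes:
  [0]=0x63  [1]=0x39  [2]=0x1f  [3]=0xad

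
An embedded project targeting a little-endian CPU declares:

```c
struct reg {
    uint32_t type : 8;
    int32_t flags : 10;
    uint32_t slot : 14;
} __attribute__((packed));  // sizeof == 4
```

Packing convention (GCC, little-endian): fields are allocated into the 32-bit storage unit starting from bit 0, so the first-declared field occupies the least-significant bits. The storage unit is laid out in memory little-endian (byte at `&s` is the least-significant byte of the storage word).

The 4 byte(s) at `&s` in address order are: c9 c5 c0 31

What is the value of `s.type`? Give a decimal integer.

[0]=0xc9 [1]=0xc5 [2]=0xc0 [3]=0x31 (little-endian) → word 0x31c0c5c9
type:8 @ bit 0 → (0x31c0c5c9>>0)&0xff = 0xc9  ←
flags:10 @ bit 8 → (0x31c0c5c9>>8)&0x3ff = 0xc5
slot:14 @ bit 18 → (0x31c0c5c9>>18)&0x3fff = 0xc70

201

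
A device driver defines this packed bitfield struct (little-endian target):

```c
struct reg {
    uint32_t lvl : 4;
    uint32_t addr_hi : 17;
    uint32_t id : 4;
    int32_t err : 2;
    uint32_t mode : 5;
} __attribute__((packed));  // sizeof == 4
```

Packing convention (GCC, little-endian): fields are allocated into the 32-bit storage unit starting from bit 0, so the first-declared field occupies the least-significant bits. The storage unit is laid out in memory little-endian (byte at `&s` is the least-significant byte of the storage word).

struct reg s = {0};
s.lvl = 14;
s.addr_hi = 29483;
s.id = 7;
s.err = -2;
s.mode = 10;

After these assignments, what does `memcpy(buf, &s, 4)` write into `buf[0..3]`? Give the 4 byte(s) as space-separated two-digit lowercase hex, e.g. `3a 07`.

[0+:4] lvl=14 & 0xf = 0xe; word=0x0000000e
[4+:17] addr_hi=29483 & 0x1ffff = 0x732b; word=0x000732be
[21+:4] id=7 & 0xf = 0x7; word=0x00e732be
[25+:2] err=-2 & 0x3 = 0x2; word=0x04e732be
[27+:5] mode=10 & 0x1f = 0xa; word=0x54e732be
word = 0x54e732be → little-endian bytes:
  [0]=0xbe  [1]=0x32  [2]=0xe7  [3]=0x54

be 32 e7 54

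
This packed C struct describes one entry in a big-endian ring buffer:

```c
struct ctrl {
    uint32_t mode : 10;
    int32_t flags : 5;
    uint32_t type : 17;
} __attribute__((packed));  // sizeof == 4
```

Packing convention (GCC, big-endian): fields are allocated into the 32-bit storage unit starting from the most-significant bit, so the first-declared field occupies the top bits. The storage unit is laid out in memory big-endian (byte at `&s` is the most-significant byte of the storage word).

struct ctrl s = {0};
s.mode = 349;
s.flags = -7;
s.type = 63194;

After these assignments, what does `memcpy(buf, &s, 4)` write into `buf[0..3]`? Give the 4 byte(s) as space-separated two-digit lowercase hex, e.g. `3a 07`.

[22+:10] mode=349 & 0x3ff = 0x15d; word=0x57400000
[17+:5] flags=-7 & 0x1f = 0x19; word=0x57720000
[0+:17] type=63194 & 0x1ffff = 0xf6da; word=0x5772f6da
word = 0x5772f6da → big-endian bytes:
  [0]=0x57  [1]=0x72  [2]=0xf6  [3]=0xda

57 72 f6 da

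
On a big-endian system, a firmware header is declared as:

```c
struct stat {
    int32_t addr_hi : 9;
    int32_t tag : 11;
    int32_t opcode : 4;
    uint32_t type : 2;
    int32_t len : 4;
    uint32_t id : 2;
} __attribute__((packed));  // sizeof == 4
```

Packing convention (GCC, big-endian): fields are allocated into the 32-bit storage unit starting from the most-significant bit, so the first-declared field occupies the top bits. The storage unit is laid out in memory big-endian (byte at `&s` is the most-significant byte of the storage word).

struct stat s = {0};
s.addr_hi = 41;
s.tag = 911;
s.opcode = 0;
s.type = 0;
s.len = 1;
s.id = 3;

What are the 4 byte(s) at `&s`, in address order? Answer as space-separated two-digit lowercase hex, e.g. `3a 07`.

14 b8 f0 07

[23+:9] addr_hi=41 & 0x1ff = 0x29; word=0x14800000
[12+:11] tag=911 & 0x7ff = 0x38f; word=0x14b8f000
[8+:4] opcode=0 & 0xf = 0x0; word=0x14b8f000
[6+:2] type=0 & 0x3 = 0x0; word=0x14b8f000
[2+:4] len=1 & 0xf = 0x1; word=0x14b8f004
[0+:2] id=3 & 0x3 = 0x3; word=0x14b8f007
word = 0x14b8f007 → big-endian bytes:
  [0]=0x14  [1]=0xb8  [2]=0xf0  [3]=0x07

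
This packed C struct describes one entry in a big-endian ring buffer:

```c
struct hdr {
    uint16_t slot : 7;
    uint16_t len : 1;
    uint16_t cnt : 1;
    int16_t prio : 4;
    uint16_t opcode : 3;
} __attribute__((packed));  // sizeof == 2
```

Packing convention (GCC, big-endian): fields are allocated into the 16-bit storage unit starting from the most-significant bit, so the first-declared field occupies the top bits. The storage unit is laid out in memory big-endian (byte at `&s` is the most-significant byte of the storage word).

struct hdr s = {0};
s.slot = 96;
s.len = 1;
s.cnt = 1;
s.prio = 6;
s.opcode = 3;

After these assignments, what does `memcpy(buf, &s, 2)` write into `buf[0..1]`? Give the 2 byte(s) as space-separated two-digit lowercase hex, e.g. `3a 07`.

c1 b3

slot:7 = 96 → 0x60 << 9 → word 0xc000
len:1 = 1 → 0x1 << 8 → word 0xc100
cnt:1 = 1 → 0x1 << 7 → word 0xc180
prio:4 = 6 → 0x6 << 3 → word 0xc1b0
opcode:3 = 3 → 0x3 << 0 → word 0xc1b3
word = 0xc1b3 → big-endian bytes:
  [0]=0xc1  [1]=0xb3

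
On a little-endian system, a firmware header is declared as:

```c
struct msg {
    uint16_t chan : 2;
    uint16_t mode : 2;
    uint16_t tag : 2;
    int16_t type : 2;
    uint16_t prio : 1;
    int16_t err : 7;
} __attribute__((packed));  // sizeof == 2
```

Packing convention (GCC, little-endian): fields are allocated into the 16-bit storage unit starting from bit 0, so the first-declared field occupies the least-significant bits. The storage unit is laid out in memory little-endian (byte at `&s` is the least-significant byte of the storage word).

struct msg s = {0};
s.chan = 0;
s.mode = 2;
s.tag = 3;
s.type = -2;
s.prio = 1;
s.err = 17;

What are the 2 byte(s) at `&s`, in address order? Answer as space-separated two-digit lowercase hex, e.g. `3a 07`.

[0+:2] chan=0 & 0x3 = 0x0; word=0x0000
[2+:2] mode=2 & 0x3 = 0x2; word=0x0008
[4+:2] tag=3 & 0x3 = 0x3; word=0x0038
[6+:2] type=-2 & 0x3 = 0x2; word=0x00b8
[8+:1] prio=1 & 0x1 = 0x1; word=0x01b8
[9+:7] err=17 & 0x7f = 0x11; word=0x23b8
word = 0x23b8 → little-endian bytes:
  [0]=0xb8  [1]=0x23

b8 23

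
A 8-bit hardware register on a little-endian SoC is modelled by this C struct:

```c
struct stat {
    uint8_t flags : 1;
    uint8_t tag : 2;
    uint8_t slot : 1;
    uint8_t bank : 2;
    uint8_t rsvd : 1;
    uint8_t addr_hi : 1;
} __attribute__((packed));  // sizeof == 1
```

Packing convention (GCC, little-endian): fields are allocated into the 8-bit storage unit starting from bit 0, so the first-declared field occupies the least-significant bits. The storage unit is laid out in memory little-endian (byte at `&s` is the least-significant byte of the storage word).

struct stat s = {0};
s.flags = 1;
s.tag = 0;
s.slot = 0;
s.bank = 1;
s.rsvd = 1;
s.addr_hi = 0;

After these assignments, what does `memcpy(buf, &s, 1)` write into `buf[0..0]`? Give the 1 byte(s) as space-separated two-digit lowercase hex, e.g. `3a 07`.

51

[0+:1] flags=1 & 0x1 = 0x1; word=0x01
[1+:2] tag=0 & 0x3 = 0x0; word=0x01
[3+:1] slot=0 & 0x1 = 0x0; word=0x01
[4+:2] bank=1 & 0x3 = 0x1; word=0x11
[6+:1] rsvd=1 & 0x1 = 0x1; word=0x51
[7+:1] addr_hi=0 & 0x1 = 0x0; word=0x51
word = 0x51 → little-endian bytes:
  [0]=0x51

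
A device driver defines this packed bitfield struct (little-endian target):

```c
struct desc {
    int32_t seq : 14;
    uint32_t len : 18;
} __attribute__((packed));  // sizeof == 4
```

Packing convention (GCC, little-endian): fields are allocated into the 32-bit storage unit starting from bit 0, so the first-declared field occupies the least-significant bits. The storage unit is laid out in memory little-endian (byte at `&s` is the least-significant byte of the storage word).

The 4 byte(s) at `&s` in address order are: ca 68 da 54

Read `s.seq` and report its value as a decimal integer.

-5942

[0]=0xca [1]=0x68 [2]=0xda [3]=0x54 (little-endian) → word 0x54da68ca
seq:14 @ bit 0 → (0x54da68ca>>0)&0x3fff = 0x28ca  ←
len:18 @ bit 14 → (0x54da68ca>>14)&0x3ffff = 0x15369
seq signed 14b, MSB=1: 10442 - 16384 = -5942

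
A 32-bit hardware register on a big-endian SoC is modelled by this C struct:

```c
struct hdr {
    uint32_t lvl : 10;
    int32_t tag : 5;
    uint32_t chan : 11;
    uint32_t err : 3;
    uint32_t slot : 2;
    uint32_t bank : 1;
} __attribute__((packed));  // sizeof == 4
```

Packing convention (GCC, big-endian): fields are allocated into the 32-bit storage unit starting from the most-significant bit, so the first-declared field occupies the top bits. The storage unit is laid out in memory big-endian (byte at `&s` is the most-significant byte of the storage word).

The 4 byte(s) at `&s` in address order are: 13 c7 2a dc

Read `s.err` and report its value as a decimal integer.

[0]=0x13 [1]=0xc7 [2]=0x2a [3]=0xdc (big-endian) → word 0x13c72adc
lvl [22+:10] = (word>>22) & 0x3ff = 79
tag [17+:5] = (word>>17) & 0x1f = 3
chan [6+:11] = (word>>6) & 0x7ff = 1195
err [3+:3] = (word>>3) & 0x7 = 3  ←
slot [1+:2] = (word>>1) & 0x3 = 2
bank [0+:1] = (word>>0) & 0x1 = 0

3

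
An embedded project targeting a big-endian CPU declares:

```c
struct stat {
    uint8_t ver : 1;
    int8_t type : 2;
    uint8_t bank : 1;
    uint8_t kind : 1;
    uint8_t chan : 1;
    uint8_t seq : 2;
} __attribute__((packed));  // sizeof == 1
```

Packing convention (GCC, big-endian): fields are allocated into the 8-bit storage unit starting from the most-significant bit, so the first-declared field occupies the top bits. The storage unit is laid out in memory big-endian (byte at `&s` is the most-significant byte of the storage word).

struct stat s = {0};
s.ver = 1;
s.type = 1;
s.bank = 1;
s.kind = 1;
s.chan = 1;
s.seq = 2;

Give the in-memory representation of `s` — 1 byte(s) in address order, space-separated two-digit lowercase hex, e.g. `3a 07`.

be

ver (1b) val=1 bits=0x1 at bit 7: 0x80
type (2b) val=1 bits=0x1 at bit 5: 0xa0
bank (1b) val=1 bits=0x1 at bit 4: 0xb0
kind (1b) val=1 bits=0x1 at bit 3: 0xb8
chan (1b) val=1 bits=0x1 at bit 2: 0xbc
seq (2b) val=2 bits=0x2 at bit 0: 0xbe
word = 0xbe → big-endian bytes:
  [0]=0xbe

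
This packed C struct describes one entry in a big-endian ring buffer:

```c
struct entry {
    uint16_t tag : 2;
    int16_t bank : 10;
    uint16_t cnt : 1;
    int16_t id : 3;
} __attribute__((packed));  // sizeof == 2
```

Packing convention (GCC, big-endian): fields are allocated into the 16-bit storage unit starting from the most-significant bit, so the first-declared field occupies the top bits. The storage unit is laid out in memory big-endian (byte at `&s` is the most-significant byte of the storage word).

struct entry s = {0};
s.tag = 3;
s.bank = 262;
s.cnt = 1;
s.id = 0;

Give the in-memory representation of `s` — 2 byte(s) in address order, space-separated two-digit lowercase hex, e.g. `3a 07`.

[14+:2] tag=3 & 0x3 = 0x3; word=0xc000
[4+:10] bank=262 & 0x3ff = 0x106; word=0xd060
[3+:1] cnt=1 & 0x1 = 0x1; word=0xd068
[0+:3] id=0 & 0x7 = 0x0; word=0xd068
word = 0xd068 → big-endian bytes:
  [0]=0xd0  [1]=0x68

d0 68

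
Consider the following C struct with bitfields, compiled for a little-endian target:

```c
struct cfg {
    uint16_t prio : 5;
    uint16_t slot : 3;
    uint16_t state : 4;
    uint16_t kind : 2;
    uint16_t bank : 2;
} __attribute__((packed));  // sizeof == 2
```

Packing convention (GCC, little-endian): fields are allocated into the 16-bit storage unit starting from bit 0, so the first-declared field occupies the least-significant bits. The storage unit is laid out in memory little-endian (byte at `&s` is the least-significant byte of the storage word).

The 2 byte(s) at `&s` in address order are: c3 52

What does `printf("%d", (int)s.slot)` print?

[0]=0xc3 [1]=0x52 (little-endian) → word 0x52c3
prio:5 @ bit 0 → (0x52c3>>0)&0x1f = 0x3
slot:3 @ bit 5 → (0x52c3>>5)&0x7 = 0x6  ←
state:4 @ bit 8 → (0x52c3>>8)&0xf = 0x2
kind:2 @ bit 12 → (0x52c3>>12)&0x3 = 0x1
bank:2 @ bit 14 → (0x52c3>>14)&0x3 = 0x1

6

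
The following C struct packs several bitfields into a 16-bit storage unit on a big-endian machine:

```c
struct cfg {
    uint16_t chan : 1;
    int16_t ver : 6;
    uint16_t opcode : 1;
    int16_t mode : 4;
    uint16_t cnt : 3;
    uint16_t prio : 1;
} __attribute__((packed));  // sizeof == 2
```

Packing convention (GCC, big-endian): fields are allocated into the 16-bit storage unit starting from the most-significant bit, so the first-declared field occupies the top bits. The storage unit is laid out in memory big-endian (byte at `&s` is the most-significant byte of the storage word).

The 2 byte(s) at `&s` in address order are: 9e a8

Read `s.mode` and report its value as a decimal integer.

[0]=0x9e [1]=0xa8 (big-endian) → word 0x9ea8
chan [15+:1] = (word>>15) & 0x1 = 1
ver [9+:6] = (word>>9) & 0x3f = 15
opcode [8+:1] = (word>>8) & 0x1 = 0
mode [4+:4] = (word>>4) & 0xf = 10  ←
cnt [1+:3] = (word>>1) & 0x7 = 4
prio [0+:1] = (word>>0) & 0x1 = 0
mode signed 4b, MSB=1: 10 - 16 = -6

-6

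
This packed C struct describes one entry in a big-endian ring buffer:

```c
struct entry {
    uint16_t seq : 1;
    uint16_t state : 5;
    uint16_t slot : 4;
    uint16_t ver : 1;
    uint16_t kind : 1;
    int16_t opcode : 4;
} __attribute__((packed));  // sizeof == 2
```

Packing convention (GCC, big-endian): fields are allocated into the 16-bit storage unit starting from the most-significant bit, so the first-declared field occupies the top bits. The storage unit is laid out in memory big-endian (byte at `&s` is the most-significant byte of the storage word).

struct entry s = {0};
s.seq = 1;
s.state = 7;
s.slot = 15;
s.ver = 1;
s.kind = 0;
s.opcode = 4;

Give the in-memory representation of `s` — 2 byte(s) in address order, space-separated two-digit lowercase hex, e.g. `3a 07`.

9f e4

seq (1b) val=1 bits=0x1 at bit 15: 0x8000
state (5b) val=7 bits=0x7 at bit 10: 0x9c00
slot (4b) val=15 bits=0xf at bit 6: 0x9fc0
ver (1b) val=1 bits=0x1 at bit 5: 0x9fe0
kind (1b) val=0 bits=0x0 at bit 4: 0x9fe0
opcode (4b) val=4 bits=0x4 at bit 0: 0x9fe4
word = 0x9fe4 → big-endian bytes:
  [0]=0x9f  [1]=0xe4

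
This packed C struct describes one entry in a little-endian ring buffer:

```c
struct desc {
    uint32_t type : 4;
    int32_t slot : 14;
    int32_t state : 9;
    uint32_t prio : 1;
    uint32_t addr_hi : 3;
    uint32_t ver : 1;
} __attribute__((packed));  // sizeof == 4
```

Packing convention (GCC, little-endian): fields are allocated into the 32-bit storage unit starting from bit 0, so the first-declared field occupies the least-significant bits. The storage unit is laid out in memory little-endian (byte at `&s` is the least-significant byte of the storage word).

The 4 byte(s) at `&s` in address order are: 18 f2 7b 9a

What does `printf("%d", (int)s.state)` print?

158

[0]=0x18 [1]=0xf2 [2]=0x7b [3]=0x9a (little-endian) → word 0x9a7bf218
type:4 @ bit 0 → (0x9a7bf218>>0)&0xf = 0x8
slot:14 @ bit 4 → (0x9a7bf218>>4)&0x3fff = 0x3f21
state:9 @ bit 18 → (0x9a7bf218>>18)&0x1ff = 0x9e  ←
prio:1 @ bit 27 → (0x9a7bf218>>27)&0x1 = 0x1
addr_hi:3 @ bit 28 → (0x9a7bf218>>28)&0x7 = 0x1
ver:1 @ bit 31 → (0x9a7bf218>>31)&0x1 = 0x1
state signed 9b, MSB=0: value = 158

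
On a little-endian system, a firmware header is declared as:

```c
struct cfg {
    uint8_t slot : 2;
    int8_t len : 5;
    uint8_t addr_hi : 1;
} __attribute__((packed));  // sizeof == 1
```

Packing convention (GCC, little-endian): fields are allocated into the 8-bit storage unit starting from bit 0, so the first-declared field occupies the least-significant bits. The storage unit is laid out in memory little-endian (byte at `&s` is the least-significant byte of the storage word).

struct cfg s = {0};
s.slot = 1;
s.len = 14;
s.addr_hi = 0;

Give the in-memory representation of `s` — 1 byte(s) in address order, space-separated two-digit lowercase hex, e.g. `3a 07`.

slot (2b) val=1 bits=0x1 at bit 0: 0x01
len (5b) val=14 bits=0xe at bit 2: 0x39
addr_hi (1b) val=0 bits=0x0 at bit 7: 0x39
word = 0x39 → little-endian bytes:
  [0]=0x39

39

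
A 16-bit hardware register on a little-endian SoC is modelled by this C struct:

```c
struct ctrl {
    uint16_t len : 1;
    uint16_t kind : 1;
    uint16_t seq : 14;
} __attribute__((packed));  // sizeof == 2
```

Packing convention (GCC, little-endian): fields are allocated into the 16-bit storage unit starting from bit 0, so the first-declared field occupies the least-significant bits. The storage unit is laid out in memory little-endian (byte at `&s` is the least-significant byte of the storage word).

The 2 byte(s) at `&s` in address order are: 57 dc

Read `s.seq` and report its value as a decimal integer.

14101

[0]=0x57 [1]=0xdc (little-endian) → word 0xdc57
len [0+:1] = (word>>0) & 0x1 = 1
kind [1+:1] = (word>>1) & 0x1 = 1
seq [2+:14] = (word>>2) & 0x3fff = 14101  ←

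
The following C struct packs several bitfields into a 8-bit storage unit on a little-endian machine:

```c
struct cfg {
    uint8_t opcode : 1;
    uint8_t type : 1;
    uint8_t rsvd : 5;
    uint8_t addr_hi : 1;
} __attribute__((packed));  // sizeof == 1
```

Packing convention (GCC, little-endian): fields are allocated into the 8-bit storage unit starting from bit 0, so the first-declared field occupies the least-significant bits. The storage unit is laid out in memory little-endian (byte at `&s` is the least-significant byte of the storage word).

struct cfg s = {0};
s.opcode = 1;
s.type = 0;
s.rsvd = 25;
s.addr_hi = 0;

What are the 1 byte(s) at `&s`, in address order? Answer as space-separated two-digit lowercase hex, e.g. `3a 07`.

opcode (1b) val=1 bits=0x1 at bit 0: 0x01
type (1b) val=0 bits=0x0 at bit 1: 0x01
rsvd (5b) val=25 bits=0x19 at bit 2: 0x65
addr_hi (1b) val=0 bits=0x0 at bit 7: 0x65
word = 0x65 → little-endian bytes:
  [0]=0x65

65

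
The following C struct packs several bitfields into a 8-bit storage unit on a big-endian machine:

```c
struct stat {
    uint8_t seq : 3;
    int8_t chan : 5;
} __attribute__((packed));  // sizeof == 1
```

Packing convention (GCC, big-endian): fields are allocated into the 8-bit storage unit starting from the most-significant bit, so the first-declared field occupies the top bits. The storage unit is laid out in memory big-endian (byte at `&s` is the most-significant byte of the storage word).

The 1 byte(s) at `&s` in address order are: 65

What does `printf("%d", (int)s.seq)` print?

3

[0]=0x65 (big-endian) → word 0x65
seq:3 @ bit 5 → (0x65>>5)&0x7 = 0x3  ←
chan:5 @ bit 0 → (0x65>>0)&0x1f = 0x5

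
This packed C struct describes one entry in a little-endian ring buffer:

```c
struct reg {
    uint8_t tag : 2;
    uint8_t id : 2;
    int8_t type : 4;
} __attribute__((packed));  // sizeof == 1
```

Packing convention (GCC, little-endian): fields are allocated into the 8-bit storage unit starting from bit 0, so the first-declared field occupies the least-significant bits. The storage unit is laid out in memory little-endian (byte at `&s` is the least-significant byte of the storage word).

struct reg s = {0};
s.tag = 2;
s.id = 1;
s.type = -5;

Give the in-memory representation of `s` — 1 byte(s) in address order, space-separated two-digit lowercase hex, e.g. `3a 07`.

b6

[0+:2] tag=2 & 0x3 = 0x2; word=0x02
[2+:2] id=1 & 0x3 = 0x1; word=0x06
[4+:4] type=-5 & 0xf = 0xb; word=0xb6
word = 0xb6 → little-endian bytes:
  [0]=0xb6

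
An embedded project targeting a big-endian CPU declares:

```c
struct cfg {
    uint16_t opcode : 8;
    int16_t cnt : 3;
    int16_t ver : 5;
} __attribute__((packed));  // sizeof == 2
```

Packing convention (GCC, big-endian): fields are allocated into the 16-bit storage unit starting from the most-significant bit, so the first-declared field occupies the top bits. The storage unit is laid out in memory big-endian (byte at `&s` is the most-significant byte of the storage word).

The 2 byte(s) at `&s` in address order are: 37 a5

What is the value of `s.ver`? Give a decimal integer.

[0]=0x37 [1]=0xa5 (big-endian) → word 0x37a5
opcode:8 @ bit 8 → (0x37a5>>8)&0xff = 0x37
cnt:3 @ bit 5 → (0x37a5>>5)&0x7 = 0x5
ver:5 @ bit 0 → (0x37a5>>0)&0x1f = 0x5  ←
ver signed 5b, MSB=0: value = 5

5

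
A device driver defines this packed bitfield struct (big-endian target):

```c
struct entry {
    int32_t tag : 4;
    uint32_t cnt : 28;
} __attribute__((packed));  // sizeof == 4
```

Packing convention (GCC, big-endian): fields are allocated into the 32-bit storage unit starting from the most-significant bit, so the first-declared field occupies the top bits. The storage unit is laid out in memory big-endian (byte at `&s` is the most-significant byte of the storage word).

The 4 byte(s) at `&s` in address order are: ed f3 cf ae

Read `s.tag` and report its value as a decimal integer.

[0]=0xed [1]=0xf3 [2]=0xcf [3]=0xae (big-endian) → word 0xedf3cfae
tag [28+:4] = (word>>28) & 0xf = 14  ←
cnt [0+:28] = (word>>0) & 0xfffffff = 234082222
tag signed 4b, MSB=1: 14 - 16 = -2

-2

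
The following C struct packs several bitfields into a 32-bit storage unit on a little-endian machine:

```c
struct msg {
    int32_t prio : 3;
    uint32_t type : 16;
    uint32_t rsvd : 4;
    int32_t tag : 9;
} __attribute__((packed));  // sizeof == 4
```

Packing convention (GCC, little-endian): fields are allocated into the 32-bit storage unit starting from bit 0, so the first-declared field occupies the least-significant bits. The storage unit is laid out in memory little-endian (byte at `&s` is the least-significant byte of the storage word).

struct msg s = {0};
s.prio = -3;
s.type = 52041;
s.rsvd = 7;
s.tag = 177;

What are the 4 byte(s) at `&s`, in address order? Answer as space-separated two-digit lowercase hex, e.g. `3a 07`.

prio:3 = -3 → 0x5 << 0 → word 0x00000005
type:16 = 52041 → 0xcb49 << 3 → word 0x00065a4d
rsvd:4 = 7 → 0x7 << 19 → word 0x003e5a4d
tag:9 = 177 → 0xb1 << 23 → word 0x58be5a4d
word = 0x58be5a4d → little-endian bytes:
  [0]=0x4d  [1]=0x5a  [2]=0xbe  [3]=0x58

4d 5a be 58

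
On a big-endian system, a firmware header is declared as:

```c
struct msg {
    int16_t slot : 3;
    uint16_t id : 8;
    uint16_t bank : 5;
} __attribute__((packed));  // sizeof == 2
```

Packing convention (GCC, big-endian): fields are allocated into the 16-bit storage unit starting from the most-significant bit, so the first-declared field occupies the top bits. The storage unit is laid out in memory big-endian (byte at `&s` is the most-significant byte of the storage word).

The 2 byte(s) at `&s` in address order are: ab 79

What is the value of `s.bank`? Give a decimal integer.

25

[0]=0xab [1]=0x79 (big-endian) → word 0xab79
slot [13+:3] = (word>>13) & 0x7 = 5
id [5+:8] = (word>>5) & 0xff = 91
bank [0+:5] = (word>>0) & 0x1f = 25  ←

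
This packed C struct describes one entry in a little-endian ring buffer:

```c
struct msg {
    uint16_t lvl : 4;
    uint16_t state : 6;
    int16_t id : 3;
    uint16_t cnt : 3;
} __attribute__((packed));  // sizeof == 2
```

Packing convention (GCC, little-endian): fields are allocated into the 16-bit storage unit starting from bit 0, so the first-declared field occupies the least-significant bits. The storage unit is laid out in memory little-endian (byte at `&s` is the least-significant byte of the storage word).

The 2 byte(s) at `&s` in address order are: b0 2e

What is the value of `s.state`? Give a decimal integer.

43

[0]=0xb0 [1]=0x2e (little-endian) → word 0x2eb0
lvl:4 @ bit 0 → (0x2eb0>>0)&0xf = 0x0
state:6 @ bit 4 → (0x2eb0>>4)&0x3f = 0x2b  ←
id:3 @ bit 10 → (0x2eb0>>10)&0x7 = 0x3
cnt:3 @ bit 13 → (0x2eb0>>13)&0x7 = 0x1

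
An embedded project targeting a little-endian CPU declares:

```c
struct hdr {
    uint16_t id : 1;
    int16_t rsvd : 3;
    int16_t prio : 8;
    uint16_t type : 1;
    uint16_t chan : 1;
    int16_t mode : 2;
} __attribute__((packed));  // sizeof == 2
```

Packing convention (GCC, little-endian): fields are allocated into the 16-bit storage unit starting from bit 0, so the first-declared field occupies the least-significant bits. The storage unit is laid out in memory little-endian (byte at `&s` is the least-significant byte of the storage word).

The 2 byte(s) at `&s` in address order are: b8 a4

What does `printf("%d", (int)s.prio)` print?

[0]=0xb8 [1]=0xa4 (little-endian) → word 0xa4b8
id [0+:1] = (word>>0) & 0x1 = 0
rsvd [1+:3] = (word>>1) & 0x7 = 4
prio [4+:8] = (word>>4) & 0xff = 75  ←
type [12+:1] = (word>>12) & 0x1 = 0
chan [13+:1] = (word>>13) & 0x1 = 1
mode [14+:2] = (word>>14) & 0x3 = 2
prio signed 8b, MSB=0: value = 75

75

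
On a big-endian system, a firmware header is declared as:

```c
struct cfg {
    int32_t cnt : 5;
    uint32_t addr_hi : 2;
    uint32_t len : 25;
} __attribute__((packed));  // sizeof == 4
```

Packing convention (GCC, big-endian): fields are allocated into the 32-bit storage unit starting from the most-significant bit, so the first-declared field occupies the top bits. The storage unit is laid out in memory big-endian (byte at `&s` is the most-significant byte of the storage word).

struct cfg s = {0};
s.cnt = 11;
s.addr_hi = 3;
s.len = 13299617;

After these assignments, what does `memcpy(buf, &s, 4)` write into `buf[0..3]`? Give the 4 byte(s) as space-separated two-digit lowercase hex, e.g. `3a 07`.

[27+:5] cnt=11 & 0x1f = 0xb; word=0x58000000
[25+:2] addr_hi=3 & 0x3 = 0x3; word=0x5e000000
[0+:25] len=13299617 & 0x1ffffff = 0xcaefa1; word=0x5ecaefa1
word = 0x5ecaefa1 → big-endian bytes:
  [0]=0x5e  [1]=0xca  [2]=0xef  [3]=0xa1

5e ca ef a1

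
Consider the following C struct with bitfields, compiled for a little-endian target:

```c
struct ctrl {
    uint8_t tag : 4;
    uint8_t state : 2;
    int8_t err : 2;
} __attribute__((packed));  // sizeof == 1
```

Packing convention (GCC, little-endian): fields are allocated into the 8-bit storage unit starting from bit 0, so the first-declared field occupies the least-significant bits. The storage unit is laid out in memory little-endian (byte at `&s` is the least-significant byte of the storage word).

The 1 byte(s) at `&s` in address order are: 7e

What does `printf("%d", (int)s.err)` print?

[0]=0x7e (little-endian) → word 0x7e
tag [0+:4] = (word>>0) & 0xf = 14
state [4+:2] = (word>>4) & 0x3 = 3
err [6+:2] = (word>>6) & 0x3 = 1  ←
err signed 2b, MSB=0: value = 1

1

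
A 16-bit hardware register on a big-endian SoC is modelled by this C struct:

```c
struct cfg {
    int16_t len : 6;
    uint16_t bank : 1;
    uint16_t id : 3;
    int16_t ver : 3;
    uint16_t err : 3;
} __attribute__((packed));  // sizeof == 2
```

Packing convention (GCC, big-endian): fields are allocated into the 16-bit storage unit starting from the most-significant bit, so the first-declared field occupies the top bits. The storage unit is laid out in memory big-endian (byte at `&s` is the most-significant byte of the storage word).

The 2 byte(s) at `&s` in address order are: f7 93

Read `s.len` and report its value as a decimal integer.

-3

[0]=0xf7 [1]=0x93 (big-endian) → word 0xf793
len:6 @ bit 10 → (0xf793>>10)&0x3f = 0x3d  ←
bank:1 @ bit 9 → (0xf793>>9)&0x1 = 0x1
id:3 @ bit 6 → (0xf793>>6)&0x7 = 0x6
ver:3 @ bit 3 → (0xf793>>3)&0x7 = 0x2
err:3 @ bit 0 → (0xf793>>0)&0x7 = 0x3
len signed 6b, MSB=1: 61 - 64 = -3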